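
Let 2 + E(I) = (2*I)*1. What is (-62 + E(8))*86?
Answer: -4128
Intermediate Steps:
E(I) = -2 + 2*I (E(I) = -2 + (2*I)*1 = -2 + 2*I)
(-62 + E(8))*86 = (-62 + (-2 + 2*8))*86 = (-62 + (-2 + 16))*86 = (-62 + 14)*86 = -48*86 = -4128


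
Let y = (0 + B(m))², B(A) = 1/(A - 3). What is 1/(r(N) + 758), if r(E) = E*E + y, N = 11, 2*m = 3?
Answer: 9/7915 ≈ 0.0011371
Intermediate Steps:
m = 3/2 (m = (½)*3 = 3/2 ≈ 1.5000)
B(A) = 1/(-3 + A)
y = 4/9 (y = (0 + 1/(-3 + 3/2))² = (0 + 1/(-3/2))² = (0 - ⅔)² = (-⅔)² = 4/9 ≈ 0.44444)
r(E) = 4/9 + E² (r(E) = E*E + 4/9 = E² + 4/9 = 4/9 + E²)
1/(r(N) + 758) = 1/((4/9 + 11²) + 758) = 1/((4/9 + 121) + 758) = 1/(1093/9 + 758) = 1/(7915/9) = 9/7915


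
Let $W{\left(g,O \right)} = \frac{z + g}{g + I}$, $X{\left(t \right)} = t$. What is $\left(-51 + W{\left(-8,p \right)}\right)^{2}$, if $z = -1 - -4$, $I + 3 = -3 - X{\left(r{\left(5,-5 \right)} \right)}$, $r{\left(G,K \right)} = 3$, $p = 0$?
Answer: $\frac{743044}{289} \approx 2571.1$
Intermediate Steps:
$I = -9$ ($I = -3 - 6 = -9$)
$z = 3$ ($z = -1 + 4 = 3$)
$W{\left(g,O \right)} = \frac{3 + g}{-9 + g}$ ($W{\left(g,O \right)} = \frac{3 + g}{g - 9} = \frac{3 + g}{-9 + g}$)
$\left(-51 + W{\left(-8,p \right)}\right)^{2} = \left(-51 + \frac{3 - 8}{-9 - 8}\right)^{2} = \left(-51 + \frac{1}{-17} \left(-5\right)\right)^{2} = \left(-51 - - \frac{5}{17}\right)^{2} = \left(-51 + \frac{5}{17}\right)^{2} = \left(- \frac{862}{17}\right)^{2} = \frac{743044}{289}$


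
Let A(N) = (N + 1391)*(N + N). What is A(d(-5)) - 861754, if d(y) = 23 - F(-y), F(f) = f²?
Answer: -867310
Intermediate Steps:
d(y) = 23 - y² (d(y) = 23 - (-y)² = 23 - y²)
A(N) = 2*N*(1391 + N) (A(N) = (1391 + N)*(2*N) = 2*N*(1391 + N))
A(d(-5)) - 861754 = 2*(23 - 1*(-5)²)*(1391 + (23 - 1*(-5)²)) - 861754 = 2*(23 - 1*25)*(1391 + (23 - 1*25)) - 861754 = 2*(23 - 25)*(1391 + (23 - 25)) - 861754 = 2*(-2)*(1391 - 2) - 861754 = 2*(-2)*1389 - 861754 = -5556 - 861754 = -867310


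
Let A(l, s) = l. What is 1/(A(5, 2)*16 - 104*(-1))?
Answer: 1/184 ≈ 0.0054348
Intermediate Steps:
1/(A(5, 2)*16 - 104*(-1)) = 1/(5*16 - 104*(-1)) = 1/(80 + 104) = 1/184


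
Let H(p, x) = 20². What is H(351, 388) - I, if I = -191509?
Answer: 191909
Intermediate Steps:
H(p, x) = 400
H(351, 388) - I = 400 - 1*(-191509) = 400 + 191509 = 191909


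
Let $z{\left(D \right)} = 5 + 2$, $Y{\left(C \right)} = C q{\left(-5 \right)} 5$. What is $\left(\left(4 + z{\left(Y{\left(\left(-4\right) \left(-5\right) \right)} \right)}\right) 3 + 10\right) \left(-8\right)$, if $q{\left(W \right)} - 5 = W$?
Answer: $-344$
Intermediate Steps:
$q{\left(W \right)} = 5 + W$
$Y{\left(C \right)} = 0$ ($Y{\left(C \right)} = C \left(5 - 5\right) 5 = C 0 \cdot 5 = 0 \cdot 5 = 0$)
$z{\left(D \right)} = 7$
$\left(\left(4 + z{\left(Y{\left(\left(-4\right) \left(-5\right) \right)} \right)}\right) 3 + 10\right) \left(-8\right) = \left(\left(4 + 7\right) 3 + 10\right) \left(-8\right) = \left(11 \cdot 3 + 10\right) \left(-8\right) = \left(33 + 10\right) \left(-8\right) = 43 \left(-8\right) = -344$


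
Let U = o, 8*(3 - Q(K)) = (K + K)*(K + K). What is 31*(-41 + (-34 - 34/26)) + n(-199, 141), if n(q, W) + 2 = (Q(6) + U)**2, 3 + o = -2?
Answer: -25578/13 ≈ -1967.5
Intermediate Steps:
Q(K) = 3 - K**2/2 (Q(K) = 3 - (K + K)*(K + K)/8 = 3 - 2*K*2*K/8 = 3 - K**2/2)
o = -5 (o = -3 - 2 = -5)
U = -5
n(q, W) = 398 (n(q, W) = -2 + ((3 - 1/2*6**2) - 5)**2 = -2 + ((3 - 1/2*36) - 5)**2 = -2 + ((3 - 18) - 5)**2 = -2 + (-15 - 5)**2 = -2 + (-20)**2 = -2 + 400 = 398)
31*(-41 + (-34 - 34/26)) + n(-199, 141) = 31*(-41 + (-34 - 34/26)) + 398 = 31*(-41 + (-34 - 34*1/26)) + 398 = 31*(-41 + (-34 - 17/13)) + 398 = 31*(-41 - 459/13) + 398 = 31*(-992/13) + 398 = -30752/13 + 398 = -25578/13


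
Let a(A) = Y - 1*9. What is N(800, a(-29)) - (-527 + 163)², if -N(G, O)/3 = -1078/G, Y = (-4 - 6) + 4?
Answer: -52996783/400 ≈ -1.3249e+5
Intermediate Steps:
Y = -6 (Y = -10 + 4 = -6)
a(A) = -15 (a(A) = -6 - 1*9 = -6 - 9 = -15)
N(G, O) = 3234/G (N(G, O) = -(-3234)/G = 3234/G)
N(800, a(-29)) - (-527 + 163)² = 3234/800 - (-527 + 163)² = 3234*(1/800) - 1*(-364)² = 1617/400 - 1*132496 = 1617/400 - 132496 = -52996783/400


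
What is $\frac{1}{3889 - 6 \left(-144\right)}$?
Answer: $\frac{1}{4753} \approx 0.00021039$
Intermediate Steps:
$\frac{1}{3889 - 6 \left(-144\right)} = \frac{1}{3889 - -864} = \frac{1}{3889 + 864} = \frac{1}{4753}$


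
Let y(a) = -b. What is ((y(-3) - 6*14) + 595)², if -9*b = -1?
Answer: 21141604/81 ≈ 2.6101e+5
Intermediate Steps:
b = ⅑ (b = -⅑*(-1) = ⅑ ≈ 0.11111)
y(a) = -⅑ (y(a) = -1*⅑ = -⅑)
((y(-3) - 6*14) + 595)² = ((-⅑ - 6*14) + 595)² = ((-⅑ - 84) + 595)² = (-757/9 + 595)² = (4598/9)² = 21141604/81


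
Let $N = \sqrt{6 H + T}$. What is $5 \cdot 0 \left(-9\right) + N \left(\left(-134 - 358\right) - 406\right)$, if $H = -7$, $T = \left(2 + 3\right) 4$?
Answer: $- 898 i \sqrt{22} \approx - 4212.0 i$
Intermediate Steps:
$T = 20$ ($T = 5 \cdot 4 = 20$)
$N = i \sqrt{22}$ ($N = \sqrt{6 \left(-7\right) + 20} = \sqrt{-42 + 20} = \sqrt{-22} = i \sqrt{22} \approx 4.6904 i$)
$5 \cdot 0 \left(-9\right) + N \left(\left(-134 - 358\right) - 406\right) = 5 \cdot 0 \left(-9\right) + i \sqrt{22} \left(\left(-134 - 358\right) - 406\right) = 0 \left(-9\right) + i \sqrt{22} \left(-492 - 406\right) = 0 + i \sqrt{22} \left(-898\right) = 0 - 898 i \sqrt{22} = - 898 i \sqrt{22}$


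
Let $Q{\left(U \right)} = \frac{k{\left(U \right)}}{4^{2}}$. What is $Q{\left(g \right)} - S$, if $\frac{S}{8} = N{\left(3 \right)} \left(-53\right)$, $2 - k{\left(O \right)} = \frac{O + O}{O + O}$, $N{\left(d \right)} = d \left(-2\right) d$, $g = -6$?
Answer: $- \frac{122111}{16} \approx -7631.9$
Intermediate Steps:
$N{\left(d \right)} = - 2 d^{2}$ ($N{\left(d \right)} = - 2 d d = - 2 d^{2}$)
$k{\left(O \right)} = 1$ ($k{\left(O \right)} = 2 - \frac{O + O}{O + O} = 2 - \frac{2 O}{2 O} = 2 - 2 O \frac{1}{2 O} = 2 - 1 = 1$)
$Q{\left(U \right)} = \frac{1}{16}$ ($Q{\left(U \right)} = 1 \frac{1}{4^{2}} = 1 \cdot \frac{1}{16} = \frac{1}{16}$)
$S = 7632$ ($S = 8 - 2 \cdot 3^{2} \left(-53\right) = 8 \left(-2\right) 9 \left(-53\right) = 8 \left(\left(-18\right) \left(-53\right)\right) = 8 \cdot 954 = 7632$)
$Q{\left(g \right)} - S = \frac{1}{16} - 7632 = - \frac{122111}{16}$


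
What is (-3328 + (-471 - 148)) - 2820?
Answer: -6767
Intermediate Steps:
(-3328 + (-471 - 148)) - 2820 = (-3328 - 619) - 2820 = -3947 - 2820 = -6767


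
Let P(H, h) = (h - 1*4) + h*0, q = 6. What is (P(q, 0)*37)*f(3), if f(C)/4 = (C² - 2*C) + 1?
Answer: -2368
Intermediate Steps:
f(C) = 4 - 8*C + 4*C² (f(C) = 4*((C² - 2*C) + 1) = 4*(1 + C² - 2*C) = 4 - 8*C + 4*C²)
P(H, h) = -4 + h (P(H, h) = (h - 4) + 0 = (-4 + h) + 0 = -4 + h)
(P(q, 0)*37)*f(3) = ((-4 + 0)*37)*(4 - 8*3 + 4*3²) = (-4*37)*(4 - 24 + 4*9) = -148*(4 - 24 + 36) = -148*16 = -2368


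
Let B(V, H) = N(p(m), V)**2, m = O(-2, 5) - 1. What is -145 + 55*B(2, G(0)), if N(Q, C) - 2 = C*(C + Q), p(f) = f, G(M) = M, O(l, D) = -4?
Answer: 735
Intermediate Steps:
m = -5 (m = -4 - 1 = -5)
N(Q, C) = 2 + C*(C + Q)
B(V, H) = (2 + V**2 - 5*V)**2 (B(V, H) = (2 + V**2 + V*(-5))**2 = (2 + V**2 - 5*V)**2)
-145 + 55*B(2, G(0)) = -145 + 55*(2 + 2**2 - 5*2)**2 = -145 + 55*(2 + 4 - 10)**2 = -145 + 55*(-4)**2 = -145 + 55*16 = -145 + 880 = 735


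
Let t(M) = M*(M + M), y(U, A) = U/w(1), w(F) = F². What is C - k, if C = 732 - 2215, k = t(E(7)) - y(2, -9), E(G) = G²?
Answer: -6283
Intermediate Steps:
y(U, A) = U (y(U, A) = U/(1²) = U/1 = U*1 = U)
t(M) = 2*M² (t(M) = M*(2*M) = 2*M²)
k = 4800 (k = 2*(7²)² - 1*2 = 2*49² - 2 = 2*2401 - 2 = 4802 - 2 = 4800)
C = -1483
C - k = -1483 - 1*4800 = -1483 - 4800 = -6283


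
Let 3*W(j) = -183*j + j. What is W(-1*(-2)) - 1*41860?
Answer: -125944/3 ≈ -41981.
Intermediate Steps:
W(j) = -182*j/3 (W(j) = (-183*j + j)/3 = (-182*j)/3 = -182*j/3)
W(-1*(-2)) - 1*41860 = -(-182)*(-2)/3 - 1*41860 = -182/3*2 - 41860 = -364/3 - 41860 = -125944/3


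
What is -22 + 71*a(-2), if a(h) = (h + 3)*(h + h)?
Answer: -306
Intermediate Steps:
a(h) = 2*h*(3 + h) (a(h) = (3 + h)*(2*h) = 2*h*(3 + h))
-22 + 71*a(-2) = -22 + 71*(2*(-2)*(3 - 2)) = -22 + 71*(2*(-2)*1) = -22 + 71*(-4) = -22 - 284 = -306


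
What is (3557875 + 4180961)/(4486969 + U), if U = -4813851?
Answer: -3869418/163441 ≈ -23.675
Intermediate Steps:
(3557875 + 4180961)/(4486969 + U) = (3557875 + 4180961)/(4486969 - 4813851) = 7738836/(-326882) = 7738836*(-1/326882) = -3869418/163441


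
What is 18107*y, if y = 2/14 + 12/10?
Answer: 851029/35 ≈ 24315.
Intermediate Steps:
y = 47/35 (y = 2*(1/14) + 12*(⅒) = ⅐ + 6/5 = 47/35 ≈ 1.3429)
18107*y = 18107*(47/35) = 851029/35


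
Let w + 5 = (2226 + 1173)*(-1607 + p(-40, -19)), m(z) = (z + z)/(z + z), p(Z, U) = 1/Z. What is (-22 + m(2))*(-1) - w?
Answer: 218492159/40 ≈ 5.4623e+6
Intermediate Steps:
m(z) = 1 (m(z) = (2*z)/((2*z)) = (2*z)*(1/(2*z)) = 1)
w = -218491319/40 (w = -5 + (2226 + 1173)*(-1607 + 1/(-40)) = -5 + 3399*(-1607 - 1/40) = -5 + 3399*(-64281/40) = -5 - 218491119/40 = -218491319/40 ≈ -5.4623e+6)
(-22 + m(2))*(-1) - w = (-22 + 1)*(-1) - 1*(-218491319/40) = -21*(-1) + 218491319/40 = 21 + 218491319/40 = 218492159/40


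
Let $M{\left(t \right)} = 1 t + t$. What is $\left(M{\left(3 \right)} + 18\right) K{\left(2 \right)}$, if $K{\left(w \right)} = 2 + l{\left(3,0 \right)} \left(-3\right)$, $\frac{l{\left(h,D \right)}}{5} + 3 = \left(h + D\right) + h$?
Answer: $-1032$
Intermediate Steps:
$M{\left(t \right)} = 2 t$ ($M{\left(t \right)} = t + t = 2 t$)
$l{\left(h,D \right)} = -15 + 5 D + 10 h$ ($l{\left(h,D \right)} = -15 + 5 \left(\left(h + D\right) + h\right) = -15 + 5 \left(\left(D + h\right) + h\right) = -15 + 5 \left(D + 2 h\right) = -15 + \left(5 D + 10 h\right) = -15 + 5 D + 10 h$)
$K{\left(w \right)} = -43$ ($K{\left(w \right)} = 2 + \left(-15 + 5 \cdot 0 + 10 \cdot 3\right) \left(-3\right) = 2 + \left(-15 + 0 + 30\right) \left(-3\right) = 2 + 15 \left(-3\right) = 2 - 45 = -43$)
$\left(M{\left(3 \right)} + 18\right) K{\left(2 \right)} = \left(2 \cdot 3 + 18\right) \left(-43\right) = \left(6 + 18\right) \left(-43\right) = 24 \left(-43\right) = -1032$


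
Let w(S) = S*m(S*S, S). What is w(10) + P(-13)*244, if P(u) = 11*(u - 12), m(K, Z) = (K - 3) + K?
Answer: -65130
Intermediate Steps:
m(K, Z) = -3 + 2*K (m(K, Z) = (-3 + K) + K = -3 + 2*K)
P(u) = -132 + 11*u (P(u) = 11*(-12 + u) = -132 + 11*u)
w(S) = S*(-3 + 2*S²) (w(S) = S*(-3 + 2*(S*S)) = S*(-3 + 2*S²))
w(10) + P(-13)*244 = 10*(-3 + 2*10²) + (-132 + 11*(-13))*244 = 10*(-3 + 2*100) + (-132 - 143)*244 = 10*(-3 + 200) - 275*244 = 10*197 - 67100 = 1970 - 67100 = -65130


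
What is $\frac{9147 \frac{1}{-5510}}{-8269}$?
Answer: $\frac{9147}{45562190} \approx 0.00020076$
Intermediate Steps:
$\frac{9147 \frac{1}{-5510}}{-8269} = 9147 \left(- \frac{1}{5510}\right) \left(- \frac{1}{8269}\right) = \left(- \frac{9147}{5510}\right) \left(- \frac{1}{8269}\right) = \frac{9147}{45562190}$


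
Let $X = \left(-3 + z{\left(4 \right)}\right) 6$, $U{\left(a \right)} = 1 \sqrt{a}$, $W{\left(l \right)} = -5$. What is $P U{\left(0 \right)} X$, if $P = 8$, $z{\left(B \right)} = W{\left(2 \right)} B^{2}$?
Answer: $0$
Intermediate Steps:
$z{\left(B \right)} = - 5 B^{2}$
$U{\left(a \right)} = \sqrt{a}$
$X = -498$ ($X = \left(-3 - 5 \cdot 4^{2}\right) 6 = \left(-3 - 80\right) 6 = \left(-83\right) 6 = -498$)
$P U{\left(0 \right)} X = 8 \sqrt{0} \left(-498\right) = 8 \cdot 0 \left(-498\right) = 0 \left(-498\right) = 0$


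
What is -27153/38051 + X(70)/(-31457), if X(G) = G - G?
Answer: -27153/38051 ≈ -0.71359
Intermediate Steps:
X(G) = 0
-27153/38051 + X(70)/(-31457) = -27153/38051 + 0/(-31457) = -27153*1/38051 + 0*(-1/31457) = -27153/38051 + 0 = -27153/38051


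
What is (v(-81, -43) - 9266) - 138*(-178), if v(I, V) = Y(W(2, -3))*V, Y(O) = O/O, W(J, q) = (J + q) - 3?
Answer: 15255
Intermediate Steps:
W(J, q) = -3 + J + q
Y(O) = 1
v(I, V) = V (v(I, V) = 1*V = V)
(v(-81, -43) - 9266) - 138*(-178) = (-43 - 9266) - 138*(-178) = -9309 + 24564 = 15255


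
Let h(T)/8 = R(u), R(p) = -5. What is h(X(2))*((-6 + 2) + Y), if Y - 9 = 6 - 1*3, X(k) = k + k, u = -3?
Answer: -320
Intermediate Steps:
X(k) = 2*k
h(T) = -40 (h(T) = 8*(-5) = -40)
Y = 12 (Y = 9 + (6 - 1*3) = 9 + (6 - 3) = 9 + 3 = 12)
h(X(2))*((-6 + 2) + Y) = -40*((-6 + 2) + 12) = -40*(-4 + 12) = -40*8 = -320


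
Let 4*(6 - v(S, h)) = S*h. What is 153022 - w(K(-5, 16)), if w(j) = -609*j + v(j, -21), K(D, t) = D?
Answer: 599989/4 ≈ 1.5000e+5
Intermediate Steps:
v(S, h) = 6 - S*h/4
w(j) = 6 - 2415*j/4 (w(j) = -609*j + (6 - ¼*j*(-21)) = -609*j + (6 + 21*j/4) = 6 - 2415*j/4)
153022 - w(K(-5, 16)) = 153022 - (6 - 2415/4*(-5)) = 153022 - (6 + 12075/4) = 153022 - 1*12099/4 = 153022 - 12099/4 = 599989/4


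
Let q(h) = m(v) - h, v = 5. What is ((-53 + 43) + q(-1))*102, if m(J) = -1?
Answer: -1020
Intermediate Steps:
q(h) = -1 - h
((-53 + 43) + q(-1))*102 = ((-53 + 43) + (-1 - 1*(-1)))*102 = (-10 + (-1 + 1))*102 = (-10 + 0)*102 = -10*102 = -1020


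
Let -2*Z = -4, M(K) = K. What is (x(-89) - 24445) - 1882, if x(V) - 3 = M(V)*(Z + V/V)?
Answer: -26591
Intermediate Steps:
Z = 2 (Z = -1/2*(-4) = 2)
x(V) = 3 + 3*V (x(V) = 3 + V*(2 + V/V) = 3 + V*(2 + 1) = 3 + V*3 = 3 + 3*V)
(x(-89) - 24445) - 1882 = ((3 + 3*(-89)) - 24445) - 1882 = ((3 - 267) - 24445) - 1882 = (-264 - 24445) - 1882 = -24709 - 1882 = -26591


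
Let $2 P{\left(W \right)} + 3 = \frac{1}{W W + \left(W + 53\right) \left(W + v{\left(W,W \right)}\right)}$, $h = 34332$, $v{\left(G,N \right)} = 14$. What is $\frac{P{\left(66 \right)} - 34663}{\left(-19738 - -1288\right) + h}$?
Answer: $- \frac{962009203}{440757264} \approx -2.1826$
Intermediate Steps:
$P{\left(W \right)} = - \frac{3}{2} + \frac{1}{2 \left(W^{2} + \left(14 + W\right) \left(53 + W\right)\right)}$ ($P{\left(W \right)} = - \frac{3}{2} + \frac{1}{2 \left(W W + \left(W + 53\right) \left(W + 14\right)\right)} = - \frac{3}{2} + \frac{1}{2 \left(W^{2} + \left(53 + W\right) \left(14 + W\right)\right)} = - \frac{3}{2} + \frac{1}{2 \left(W^{2} + \left(14 + W\right) \left(53 + W\right)\right)}$)
$\frac{P{\left(66 \right)} - 34663}{\left(-19738 - -1288\right) + h} = \frac{\frac{-2225 - 13266 - 6 \cdot 66^{2}}{2 \left(742 + 2 \cdot 66^{2} + 67 \cdot 66\right)} - 34663}{\left(-19738 - -1288\right) + 34332} = \frac{\frac{-2225 - 13266 - 26136}{2 \left(742 + 2 \cdot 4356 + 4422\right)} - 34663}{\left(-19738 + 1288\right) + 34332} = \frac{\frac{-2225 - 13266 - 26136}{2 \left(742 + 8712 + 4422\right)} - 34663}{-18450 + 34332} = \frac{\frac{1}{2} \cdot \frac{1}{13876} \left(-41627\right) - 34663}{15882} = \left(\frac{1}{2} \cdot \frac{1}{13876} \left(-41627\right) - 34663\right) \frac{1}{15882} = \left(- \frac{41627}{27752} - 34663\right) \frac{1}{15882} = \left(- \frac{962009203}{27752}\right) \frac{1}{15882} = - \frac{962009203}{440757264}$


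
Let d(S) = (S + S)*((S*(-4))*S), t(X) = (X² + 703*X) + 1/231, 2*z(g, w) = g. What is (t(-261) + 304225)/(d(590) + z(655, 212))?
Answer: -87254708/759080632695 ≈ -0.00011495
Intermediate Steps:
z(g, w) = g/2
t(X) = 1/231 + X² + 703*X (t(X) = (X² + 703*X) + 1/231 = 1/231 + X² + 703*X)
d(S) = -8*S³ (d(S) = (2*S)*((-4*S)*S) = (2*S)*(-4*S²) = -8*S³)
(t(-261) + 304225)/(d(590) + z(655, 212)) = ((1/231 + (-261)² + 703*(-261)) + 304225)/(-8*590³ + (½)*655) = ((1/231 + 68121 - 183483) + 304225)/(-8*205379000 + 655/2) = (-26648621/231 + 304225)/(-1643032000 + 655/2) = 43627354/(231*(-3286063345/2)) = (43627354/231)*(-2/3286063345) = -87254708/759080632695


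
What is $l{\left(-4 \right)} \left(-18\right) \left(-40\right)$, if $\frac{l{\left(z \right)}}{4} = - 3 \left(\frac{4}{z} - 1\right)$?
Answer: $17280$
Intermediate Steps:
$l{\left(z \right)} = 12 - \frac{48}{z}$ ($l{\left(z \right)} = 4 \left(- 3 \left(\frac{4}{z} - 1\right)\right) = 4 \left(- 3 \left(-1 + \frac{4}{z}\right)\right) = 4 \left(3 - \frac{12}{z}\right) = 12 - \frac{48}{z}$)
$l{\left(-4 \right)} \left(-18\right) \left(-40\right) = \left(12 - \frac{48}{-4}\right) \left(-18\right) \left(-40\right) = \left(12 - -12\right) \left(-18\right) \left(-40\right) = \left(12 + 12\right) \left(-18\right) \left(-40\right) = 24 \left(-18\right) \left(-40\right) = \left(-432\right) \left(-40\right) = 17280$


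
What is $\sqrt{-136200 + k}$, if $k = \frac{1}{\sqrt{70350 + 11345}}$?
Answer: $\frac{\sqrt{-909008746005000 + 81695 \sqrt{81695}}}{81695} \approx 369.05 i$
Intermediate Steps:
$k = \frac{\sqrt{81695}}{81695}$ ($k = \frac{1}{\sqrt{81695}} = \frac{\sqrt{81695}}{81695} \approx 0.0034987$)
$\sqrt{-136200 + k} = \sqrt{-136200 + \frac{\sqrt{81695}}{81695}}$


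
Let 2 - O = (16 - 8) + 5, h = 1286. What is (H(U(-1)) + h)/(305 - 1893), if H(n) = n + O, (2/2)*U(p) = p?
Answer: -637/794 ≈ -0.80227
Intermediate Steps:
U(p) = p
O = -11 (O = 2 - ((16 - 8) + 5) = 2 - (8 + 5) = 2 - 1*13 = 2 - 13 = -11)
H(n) = -11 + n (H(n) = n - 11 = -11 + n)
(H(U(-1)) + h)/(305 - 1893) = ((-11 - 1) + 1286)/(305 - 1893) = (-12 + 1286)/(-1588) = 1274*(-1/1588) = -637/794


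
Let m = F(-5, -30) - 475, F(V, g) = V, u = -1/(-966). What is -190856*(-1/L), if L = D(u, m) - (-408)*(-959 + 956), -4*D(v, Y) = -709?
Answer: -763424/4187 ≈ -182.33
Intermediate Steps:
u = 1/966 (u = -1*(-1/966) = 1/966 ≈ 0.0010352)
m = -480 (m = -5 - 475 = -480)
D(v, Y) = 709/4 (D(v, Y) = -¼*(-709) = 709/4)
L = -4187/4 (L = 709/4 - (-408)*(-959 + 956) = 709/4 - (-408)*(-3) = 709/4 - 1*1224 = 709/4 - 1224 = -4187/4 ≈ -1046.8)
-190856*(-1/L) = -190856/((-1*(-4187/4))) = -190856/4187/4 = -190856*4/4187 = -763424/4187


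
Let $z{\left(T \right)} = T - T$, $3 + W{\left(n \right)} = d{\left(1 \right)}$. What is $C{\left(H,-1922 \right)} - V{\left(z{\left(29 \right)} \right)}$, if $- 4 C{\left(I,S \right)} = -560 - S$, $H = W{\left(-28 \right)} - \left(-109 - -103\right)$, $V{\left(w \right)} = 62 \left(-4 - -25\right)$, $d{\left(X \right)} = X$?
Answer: $- \frac{3285}{2} \approx -1642.5$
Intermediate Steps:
$W{\left(n \right)} = -2$ ($W{\left(n \right)} = -3 + 1 = -2$)
$z{\left(T \right)} = 0$
$V{\left(w \right)} = 1302$ ($V{\left(w \right)} = 62 \left(-4 + 25\right) = 62 \cdot 21 = 1302$)
$H = 4$ ($H = -2 - \left(-109 - -103\right) = -2 - \left(-109 + 103\right) = -2 - -6 = -2 + 6 = 4$)
$C{\left(I,S \right)} = 140 + \frac{S}{4}$ ($C{\left(I,S \right)} = - \frac{-560 - S}{4} = 140 + \frac{S}{4}$)
$C{\left(H,-1922 \right)} - V{\left(z{\left(29 \right)} \right)} = \left(140 + \frac{1}{4} \left(-1922\right)\right) - 1302 = \left(140 - \frac{961}{2}\right) - 1302 = - \frac{681}{2} - 1302 = - \frac{3285}{2}$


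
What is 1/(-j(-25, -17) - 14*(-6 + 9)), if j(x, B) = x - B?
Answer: -1/34 ≈ -0.029412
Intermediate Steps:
1/(-j(-25, -17) - 14*(-6 + 9)) = 1/(-(-25 - 1*(-17)) - 14*(-6 + 9)) = 1/(-(-25 + 17) - 14*3) = 1/(-1*(-8) - 42) = 1/(8 - 42) = 1/(-34) = -1/34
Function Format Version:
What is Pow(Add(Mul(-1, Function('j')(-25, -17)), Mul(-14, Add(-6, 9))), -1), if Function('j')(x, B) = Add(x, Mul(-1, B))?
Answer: Rational(-1, 34) ≈ -0.029412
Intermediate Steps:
Pow(Add(Mul(-1, Function('j')(-25, -17)), Mul(-14, Add(-6, 9))), -1) = Pow(Add(Mul(-1, Add(-25, Mul(-1, -17))), Mul(-14, Add(-6, 9))), -1) = Pow(Add(Mul(-1, Add(-25, 17)), Mul(-14, 3)), -1) = Pow(Add(Mul(-1, -8), -42), -1) = Pow(Add(8, -42), -1) = Pow(-34, -1) = Rational(-1, 34)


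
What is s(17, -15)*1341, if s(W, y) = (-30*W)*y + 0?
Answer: 10258650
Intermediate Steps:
s(W, y) = -30*W*y (s(W, y) = -30*W*y + 0 = -30*W*y)
s(17, -15)*1341 = -30*17*(-15)*1341 = 7650*1341 = 10258650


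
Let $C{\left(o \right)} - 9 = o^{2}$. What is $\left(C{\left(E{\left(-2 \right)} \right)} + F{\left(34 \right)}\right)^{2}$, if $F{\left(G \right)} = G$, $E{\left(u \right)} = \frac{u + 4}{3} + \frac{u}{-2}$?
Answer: $\frac{169744}{81} \approx 2095.6$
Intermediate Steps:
$E{\left(u \right)} = \frac{4}{3} - \frac{u}{6}$ ($E{\left(u \right)} = \left(4 + u\right) \frac{1}{3} + u \left(- \frac{1}{2}\right) = \left(\frac{4}{3} + \frac{u}{3}\right) - \frac{u}{2} = \frac{4}{3} - \frac{u}{6}$)
$C{\left(o \right)} = 9 + o^{2}$
$\left(C{\left(E{\left(-2 \right)} \right)} + F{\left(34 \right)}\right)^{2} = \left(\left(9 + \left(\frac{4}{3} - - \frac{1}{3}\right)^{2}\right) + 34\right)^{2} = \left(\left(9 + \left(\frac{4}{3} + \frac{1}{3}\right)^{2}\right) + 34\right)^{2} = \left(\left(9 + \left(\frac{5}{3}\right)^{2}\right) + 34\right)^{2} = \left(\left(9 + \frac{25}{9}\right) + 34\right)^{2} = \left(\frac{106}{9} + 34\right)^{2} = \left(\frac{412}{9}\right)^{2} = \frac{169744}{81}$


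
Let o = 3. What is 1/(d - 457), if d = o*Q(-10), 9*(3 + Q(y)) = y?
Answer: -3/1408 ≈ -0.0021307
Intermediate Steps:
Q(y) = -3 + y/9
d = -37/3 (d = 3*(-3 + (1/9)*(-10)) = 3*(-3 - 10/9) = 3*(-37/9) = -37/3 ≈ -12.333)
1/(d - 457) = 1/(-37/3 - 457) = 1/(-1408/3) = -3/1408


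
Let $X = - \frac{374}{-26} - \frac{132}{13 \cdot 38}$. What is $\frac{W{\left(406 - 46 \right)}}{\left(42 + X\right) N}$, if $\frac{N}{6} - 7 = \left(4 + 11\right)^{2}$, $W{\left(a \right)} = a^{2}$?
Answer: $\frac{666900}{401969} \approx 1.6591$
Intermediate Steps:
$N = 1392$ ($N = 42 + 6 \left(4 + 11\right)^{2} = 42 + 6 \cdot 15^{2} = 42 + 6 \cdot 225 = 42 + 1350 = 1392$)
$X = \frac{3487}{247}$ ($X = \left(-374\right) \left(- \frac{1}{26}\right) - \frac{132}{494} = \frac{187}{13} - \frac{66}{247} = \frac{3487}{247} \approx 14.117$)
$\frac{W{\left(406 - 46 \right)}}{\left(42 + X\right) N} = \frac{\left(406 - 46\right)^{2}}{\left(42 + \frac{3487}{247}\right) 1392} = \frac{360^{2}}{\frac{13861}{247} \cdot 1392} = \frac{129600}{\frac{19294512}{247}} = 129600 \cdot \frac{247}{19294512} = \frac{666900}{401969}$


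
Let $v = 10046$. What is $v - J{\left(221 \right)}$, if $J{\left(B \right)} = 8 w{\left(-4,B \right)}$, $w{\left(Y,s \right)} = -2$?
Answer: $10062$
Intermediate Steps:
$J{\left(B \right)} = -16$ ($J{\left(B \right)} = 8 \left(-2\right) = -16$)
$v - J{\left(221 \right)} = 10046 - -16 = 10046 + 16 = 10062$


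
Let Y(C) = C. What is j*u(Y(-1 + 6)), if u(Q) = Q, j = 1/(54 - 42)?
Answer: 5/12 ≈ 0.41667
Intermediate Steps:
j = 1/12 ≈ 0.083333
j*u(Y(-1 + 6)) = (-1 + 6)/12 = (1/12)*5 = 5/12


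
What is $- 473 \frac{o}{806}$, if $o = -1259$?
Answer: $\frac{595507}{806} \approx 738.84$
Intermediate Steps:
$- 473 \frac{o}{806} = - 473 \left(- \frac{1259}{806}\right) = - 473 \left(\left(-1259\right) \frac{1}{806}\right) = \left(-473\right) \left(- \frac{1259}{806}\right) = \frac{595507}{806}$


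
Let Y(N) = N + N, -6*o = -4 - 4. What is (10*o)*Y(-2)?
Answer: -160/3 ≈ -53.333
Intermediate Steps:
o = 4/3 (o = -(-4 - 4)/6 = -1/6*(-8) = 4/3 ≈ 1.3333)
Y(N) = 2*N
(10*o)*Y(-2) = (10*(4/3))*(2*(-2)) = (40/3)*(-4) = -160/3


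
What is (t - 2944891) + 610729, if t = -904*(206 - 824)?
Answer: -1775490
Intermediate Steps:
t = 558672 (t = -904*(-618) = 558672)
(t - 2944891) + 610729 = (558672 - 2944891) + 610729 = -2386219 + 610729 = -1775490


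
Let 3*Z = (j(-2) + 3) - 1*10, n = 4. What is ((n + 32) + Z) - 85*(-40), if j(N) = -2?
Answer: 3433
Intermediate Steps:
Z = -3 (Z = ((-2 + 3) - 1*10)/3 = (1 - 10)/3 = (1/3)*(-9) = -3)
((n + 32) + Z) - 85*(-40) = ((4 + 32) - 3) - 85*(-40) = (36 - 3) + 3400 = 33 + 3400 = 3433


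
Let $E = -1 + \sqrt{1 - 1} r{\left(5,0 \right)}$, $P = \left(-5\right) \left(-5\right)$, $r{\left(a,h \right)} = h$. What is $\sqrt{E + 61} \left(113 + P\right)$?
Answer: $276 \sqrt{15} \approx 1068.9$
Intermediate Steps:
$P = 25$
$E = -1$ ($E = -1 + \sqrt{1 - 1} \cdot 0 = -1 + \sqrt{0} \cdot 0 = -1 + 0 \cdot 0 = -1 + 0 = -1$)
$\sqrt{E + 61} \left(113 + P\right) = \sqrt{-1 + 61} \left(113 + 25\right) = \sqrt{60} \cdot 138 = 2 \sqrt{15} \cdot 138 = 276 \sqrt{15}$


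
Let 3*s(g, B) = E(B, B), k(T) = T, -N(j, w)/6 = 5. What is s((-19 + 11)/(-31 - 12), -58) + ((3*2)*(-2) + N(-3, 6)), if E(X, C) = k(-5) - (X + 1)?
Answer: -74/3 ≈ -24.667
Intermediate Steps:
N(j, w) = -30 (N(j, w) = -6*5 = -30)
E(X, C) = -6 - X (E(X, C) = -5 - (X + 1) = -5 - (1 + X) = -5 + (-1 - X) = -6 - X)
s(g, B) = -2 - B/3 (s(g, B) = (-6 - B)/3 = -2 - B/3)
s((-19 + 11)/(-31 - 12), -58) + ((3*2)*(-2) + N(-3, 6)) = (-2 - ⅓*(-58)) + ((3*2)*(-2) - 30) = (-2 + 58/3) + (6*(-2) - 30) = 52/3 + (-12 - 30) = 52/3 - 42 = -74/3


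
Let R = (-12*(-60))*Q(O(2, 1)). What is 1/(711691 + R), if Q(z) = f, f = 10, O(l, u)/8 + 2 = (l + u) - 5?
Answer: 1/718891 ≈ 1.3910e-6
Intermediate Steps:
O(l, u) = -56 + 8*l + 8*u (O(l, u) = -16 + 8*((l + u) - 5) = -16 + 8*(-5 + l + u) = -16 + (-40 + 8*l + 8*u) = -56 + 8*l + 8*u)
Q(z) = 10
R = 7200 (R = -12*(-60)*10 = 720*10 = 7200)
1/(711691 + R) = 1/(711691 + 7200) = 1/718891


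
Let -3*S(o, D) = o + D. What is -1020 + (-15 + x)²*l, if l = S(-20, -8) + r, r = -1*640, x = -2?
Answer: -549848/3 ≈ -1.8328e+5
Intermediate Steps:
S(o, D) = -D/3 - o/3 (S(o, D) = -(o + D)/3 = -(D + o)/3 = -D/3 - o/3)
r = -640
l = -1892/3 (l = (-⅓*(-8) - ⅓*(-20)) - 640 = (8/3 + 20/3) - 640 = 28/3 - 640 = -1892/3 ≈ -630.67)
-1020 + (-15 + x)²*l = -1020 + (-15 - 2)²*(-1892/3) = -1020 + (-17)²*(-1892/3) = -1020 + 289*(-1892/3) = -1020 - 546788/3 = -549848/3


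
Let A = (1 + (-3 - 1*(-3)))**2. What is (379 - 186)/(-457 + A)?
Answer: -193/456 ≈ -0.42325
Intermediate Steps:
A = 1 (A = (1 + (-3 + 3))**2 = (1 + 0)**2 = 1**2 = 1)
(379 - 186)/(-457 + A) = (379 - 186)/(-457 + 1) = 193/(-456) = 193*(-1/456) = -193/456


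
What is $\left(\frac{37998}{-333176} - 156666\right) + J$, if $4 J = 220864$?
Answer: $- \frac{16900371599}{166588} \approx -1.0145 \cdot 10^{5}$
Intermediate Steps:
$J = 55216$ ($J = \frac{1}{4} \cdot 220864 = 55216$)
$\left(\frac{37998}{-333176} - 156666\right) + J = \left(\frac{37998}{-333176} - 156666\right) + 55216 = \left(37998 \left(- \frac{1}{333176}\right) - 156666\right) + 55216 = \left(- \frac{18999}{166588} - 156666\right) + 55216 = - \frac{26098694607}{166588} + 55216 = - \frac{16900371599}{166588}$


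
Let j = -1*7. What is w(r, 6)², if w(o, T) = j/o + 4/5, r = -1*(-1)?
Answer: 961/25 ≈ 38.440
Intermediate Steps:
r = 1
j = -7
w(o, T) = ⅘ - 7/o (w(o, T) = -7/o + 4/5 = -7/o + 4*(⅕) = -7/o + ⅘ = ⅘ - 7/o)
w(r, 6)² = (⅘ - 7/1)² = (⅘ - 7*1)² = (⅘ - 7)² = (-31/5)² = 961/25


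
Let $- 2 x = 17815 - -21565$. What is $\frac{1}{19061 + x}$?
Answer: $- \frac{1}{629} \approx -0.0015898$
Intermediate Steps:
$x = -19690$ ($x = - \frac{17815 - -21565}{2} = - \frac{17815 + 21565}{2} = \left(- \frac{1}{2}\right) 39380 = -19690$)
$\frac{1}{19061 + x} = \frac{1}{19061 - 19690} = \frac{1}{-629} = - \frac{1}{629}$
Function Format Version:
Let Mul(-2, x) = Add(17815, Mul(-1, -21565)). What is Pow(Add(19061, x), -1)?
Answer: Rational(-1, 629) ≈ -0.0015898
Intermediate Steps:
x = -19690 (x = Mul(Rational(-1, 2), Add(17815, Mul(-1, -21565))) = Mul(Rational(-1, 2), Add(17815, 21565)) = Mul(Rational(-1, 2), 39380) = -19690)
Pow(Add(19061, x), -1) = Pow(Add(19061, -19690), -1) = Pow(-629, -1) = Rational(-1, 629)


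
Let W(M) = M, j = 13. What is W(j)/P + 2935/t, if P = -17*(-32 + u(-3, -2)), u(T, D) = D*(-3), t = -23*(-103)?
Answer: 102159/80546 ≈ 1.2683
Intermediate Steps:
t = 2369
u(T, D) = -3*D
P = 442 (P = -17*(-32 - 3*(-2)) = -17*(-32 + 6) = -17*(-26) = 442)
W(j)/P + 2935/t = 13/442 + 2935/2369 = 13*(1/442) + 2935*(1/2369) = 1/34 + 2935/2369 = 102159/80546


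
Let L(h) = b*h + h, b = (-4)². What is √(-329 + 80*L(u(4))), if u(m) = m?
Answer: √5111 ≈ 71.491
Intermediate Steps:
b = 16
L(h) = 17*h (L(h) = 16*h + h = 17*h)
√(-329 + 80*L(u(4))) = √(-329 + 80*(17*4)) = √(-329 + 80*68) = √(-329 + 5440) = √5111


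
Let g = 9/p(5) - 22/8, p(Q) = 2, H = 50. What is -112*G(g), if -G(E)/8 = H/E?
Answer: 25600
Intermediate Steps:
g = 7/4 (g = 9/2 - 22/8 = 9*(½) - 22*⅛ = 9/2 - 11/4 = 7/4 ≈ 1.7500)
G(E) = -400/E
-112*G(g) = -(-44800)/7/4 = -(-44800)*4/7 = -112*(-1600/7) = 25600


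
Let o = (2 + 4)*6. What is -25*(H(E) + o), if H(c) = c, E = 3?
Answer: -975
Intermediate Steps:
o = 36 (o = 6*6 = 36)
-25*(H(E) + o) = -25*(3 + 36) = -25*39 = -975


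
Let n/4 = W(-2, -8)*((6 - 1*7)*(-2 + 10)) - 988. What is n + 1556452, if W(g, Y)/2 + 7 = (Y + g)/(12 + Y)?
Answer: 1553108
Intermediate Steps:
W(g, Y) = -14 + 2*(Y + g)/(12 + Y) (W(g, Y) = -14 + 2*((Y + g)/(12 + Y)) = -14 + 2*(Y + g)/(12 + Y))
n = -3344 (n = 4*((2*(-84 - 2 - 6*(-8))/(12 - 8))*((6 - 1*7)*(-2 + 10)) - 988) = 4*((2*(-84 - 2 + 48)/4)*((6 - 7)*8) - 988) = 4*((2*(¼)*(-38))*(-1*8) - 988) = 4*(-19*(-8) - 988) = 4*(152 - 988) = 4*(-836) = -3344)
n + 1556452 = -3344 + 1556452 = 1553108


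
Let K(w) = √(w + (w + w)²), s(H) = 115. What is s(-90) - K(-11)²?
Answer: -358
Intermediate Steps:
K(w) = √(w + 4*w²) (K(w) = √(w + (2*w)²) = √(w + 4*w²))
s(-90) - K(-11)² = 115 - (√(-11*(1 + 4*(-11))))² = 115 - (√(-11*(1 - 44)))² = 115 - (√(-11*(-43)))² = 115 - (√473)² = 115 - 1*473 = 115 - 473 = -358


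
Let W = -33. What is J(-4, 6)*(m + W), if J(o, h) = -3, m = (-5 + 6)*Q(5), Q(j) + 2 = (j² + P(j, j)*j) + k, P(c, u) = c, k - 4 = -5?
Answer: -42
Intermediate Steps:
k = -1 (k = 4 - 5 = -1)
Q(j) = -3 + 2*j² (Q(j) = -2 + ((j² + j*j) - 1) = -2 + ((j² + j²) - 1) = -2 + (2*j² - 1) = -2 + (-1 + 2*j²) = -3 + 2*j²)
m = 47 (m = (-5 + 6)*(-3 + 2*5²) = 1*(-3 + 2*25) = 1*(-3 + 50) = 1*47 = 47)
J(-4, 6)*(m + W) = -3*(47 - 33) = -3*14 = -42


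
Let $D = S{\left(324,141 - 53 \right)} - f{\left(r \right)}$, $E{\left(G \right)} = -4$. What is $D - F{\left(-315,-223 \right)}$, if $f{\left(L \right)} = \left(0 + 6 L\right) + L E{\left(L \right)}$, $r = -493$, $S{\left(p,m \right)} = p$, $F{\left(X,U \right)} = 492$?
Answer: $818$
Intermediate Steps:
$f{\left(L \right)} = 2 L$ ($f{\left(L \right)} = \left(0 + 6 L\right) + L \left(-4\right) = 6 L - 4 L = 2 L$)
$D = 1310$ ($D = 324 - 2 \left(-493\right) = 324 - -986 = 324 + 986 = 1310$)
$D - F{\left(-315,-223 \right)} = 1310 - 492 = 818$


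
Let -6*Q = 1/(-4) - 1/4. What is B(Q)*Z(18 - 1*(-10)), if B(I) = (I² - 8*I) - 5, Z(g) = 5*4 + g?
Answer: -815/3 ≈ -271.67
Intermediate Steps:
Q = 1/12 (Q = -(1/(-4) - 1/4)/6 = -(1*(-¼) - 1*¼)/6 = -(-¼ - ¼)/6 = -⅙*(-½) = 1/12 ≈ 0.083333)
Z(g) = 20 + g
B(I) = -5 + I² - 8*I
B(Q)*Z(18 - 1*(-10)) = (-5 + (1/12)² - 8*1/12)*(20 + (18 - 1*(-10))) = (-5 + 1/144 - ⅔)*(20 + (18 + 10)) = -815*(20 + 28)/144 = -815/144*48 = -815/3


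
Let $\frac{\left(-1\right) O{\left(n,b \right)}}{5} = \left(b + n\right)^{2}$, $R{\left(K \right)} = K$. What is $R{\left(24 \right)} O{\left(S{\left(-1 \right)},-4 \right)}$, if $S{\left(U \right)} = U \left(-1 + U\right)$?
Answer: $-480$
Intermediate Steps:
$O{\left(n,b \right)} = - 5 \left(b + n\right)^{2}$
$R{\left(24 \right)} O{\left(S{\left(-1 \right)},-4 \right)} = 24 \left(- 5 \left(-4 - \left(-1 - 1\right)\right)^{2}\right) = 24 \left(- 5 \left(-4 - -2\right)^{2}\right) = 24 \left(- 5 \left(-4 + 2\right)^{2}\right) = 24 \left(- 5 \left(-2\right)^{2}\right) = 24 \left(\left(-5\right) 4\right) = 24 \left(-20\right) = -480$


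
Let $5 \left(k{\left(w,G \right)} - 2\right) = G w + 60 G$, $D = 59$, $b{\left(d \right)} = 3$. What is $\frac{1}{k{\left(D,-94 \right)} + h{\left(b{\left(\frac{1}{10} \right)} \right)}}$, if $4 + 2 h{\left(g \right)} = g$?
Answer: $- \frac{10}{22357} \approx -0.00044729$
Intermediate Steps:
$h{\left(g \right)} = -2 + \frac{g}{2}$
$k{\left(w,G \right)} = 2 + 12 G + \frac{G w}{5}$ ($k{\left(w,G \right)} = 2 + \frac{G w + 60 G}{5} = 2 + \frac{60 G + G w}{5} = 2 + \left(12 G + \frac{G w}{5}\right) = 2 + 12 G + \frac{G w}{5}$)
$\frac{1}{k{\left(D,-94 \right)} + h{\left(b{\left(\frac{1}{10} \right)} \right)}} = \frac{1}{\left(2 + 12 \left(-94\right) + \frac{1}{5} \left(-94\right) 59\right) + \left(-2 + \frac{1}{2} \cdot 3\right)} = \frac{1}{\left(2 - 1128 - \frac{5546}{5}\right) + \left(-2 + \frac{3}{2}\right)} = \frac{1}{- \frac{11176}{5} - \frac{1}{2}} = \frac{1}{- \frac{22357}{10}} = - \frac{10}{22357}$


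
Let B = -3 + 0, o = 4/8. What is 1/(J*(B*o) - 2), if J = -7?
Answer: 2/17 ≈ 0.11765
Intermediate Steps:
o = 1/2 (o = 4*(1/8) = 1/2 ≈ 0.50000)
B = -3
1/(J*(B*o) - 2) = 1/(-(-21)/2 - 2) = 1/(-7*(-3/2) - 2) = 1/(21/2 - 2) = 1/(17/2) = 2/17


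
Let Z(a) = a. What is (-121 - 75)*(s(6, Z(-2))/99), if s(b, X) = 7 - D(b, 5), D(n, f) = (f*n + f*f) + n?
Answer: 1176/11 ≈ 106.91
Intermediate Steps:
D(n, f) = n + f**2 + f*n (D(n, f) = (f*n + f**2) + n = (f**2 + f*n) + n = n + f**2 + f*n)
s(b, X) = -18 - 6*b (s(b, X) = 7 - (b + 5**2 + 5*b) = 7 - (b + 25 + 5*b) = 7 - (25 + 6*b) = 7 + (-25 - 6*b) = -18 - 6*b)
(-121 - 75)*(s(6, Z(-2))/99) = (-121 - 75)*((-18 - 6*6)/99) = -196*(-18 - 36)/99 = -(-10584)/99 = -196*(-6/11) = 1176/11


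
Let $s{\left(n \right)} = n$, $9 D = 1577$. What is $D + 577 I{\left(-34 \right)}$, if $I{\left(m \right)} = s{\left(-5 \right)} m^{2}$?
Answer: $- \frac{30013963}{9} \approx -3.3349 \cdot 10^{6}$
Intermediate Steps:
$D = \frac{1577}{9}$ ($D = \frac{1}{9} \cdot 1577 = \frac{1577}{9} \approx 175.22$)
$I{\left(m \right)} = - 5 m^{2}$
$D + 577 I{\left(-34 \right)} = \frac{1577}{9} + 577 \left(- 5 \left(-34\right)^{2}\right) = \frac{1577}{9} + 577 \left(\left(-5\right) 1156\right) = \frac{1577}{9} + 577 \left(-5780\right) = \frac{1577}{9} - 3335060 = - \frac{30013963}{9}$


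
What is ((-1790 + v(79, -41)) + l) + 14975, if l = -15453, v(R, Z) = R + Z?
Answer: -2230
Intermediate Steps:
((-1790 + v(79, -41)) + l) + 14975 = ((-1790 + (79 - 41)) - 15453) + 14975 = ((-1790 + 38) - 15453) + 14975 = (-1752 - 15453) + 14975 = -17205 + 14975 = -2230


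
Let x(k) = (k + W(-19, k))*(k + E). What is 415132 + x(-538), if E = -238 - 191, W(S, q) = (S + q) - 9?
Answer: 1482700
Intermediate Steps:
W(S, q) = -9 + S + q
E = -429
x(k) = (-429 + k)*(-28 + 2*k) (x(k) = (k + (-9 - 19 + k))*(k - 429) = (k + (-28 + k))*(-429 + k) = (-28 + 2*k)*(-429 + k) = (-429 + k)*(-28 + 2*k))
415132 + x(-538) = 415132 + (12012 - 886*(-538) + 2*(-538)**2) = 415132 + (12012 + 476668 + 2*289444) = 415132 + (12012 + 476668 + 578888) = 415132 + 1067568 = 1482700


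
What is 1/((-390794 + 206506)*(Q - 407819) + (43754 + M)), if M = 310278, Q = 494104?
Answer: -1/15900936048 ≈ -6.2889e-11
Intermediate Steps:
1/((-390794 + 206506)*(Q - 407819) + (43754 + M)) = 1/((-390794 + 206506)*(494104 - 407819) + (43754 + 310278)) = 1/(-184288*86285 + 354032) = 1/(-15901290080 + 354032) = 1/(-15900936048) = -1/15900936048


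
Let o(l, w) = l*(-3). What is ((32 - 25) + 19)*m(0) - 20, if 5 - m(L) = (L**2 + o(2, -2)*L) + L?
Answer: 110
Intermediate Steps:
o(l, w) = -3*l
m(L) = 5 - L**2 + 5*L (m(L) = 5 - ((L**2 + (-3*2)*L) + L) = 5 - ((L**2 - 6*L) + L) = 5 - (L**2 - 5*L) = 5 + (-L**2 + 5*L) = 5 - L**2 + 5*L)
((32 - 25) + 19)*m(0) - 20 = ((32 - 25) + 19)*(5 - 1*0**2 + 5*0) - 20 = (7 + 19)*(5 - 1*0 + 0) - 20 = 26*(5 + 0 + 0) - 20 = 26*5 - 20 = 130 - 20 = 110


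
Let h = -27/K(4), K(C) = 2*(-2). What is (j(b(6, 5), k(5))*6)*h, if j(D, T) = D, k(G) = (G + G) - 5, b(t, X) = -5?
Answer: -405/2 ≈ -202.50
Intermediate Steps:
K(C) = -4
h = 27/4 (h = -27/(-4) = -27*(-¼) = 27/4 ≈ 6.7500)
k(G) = -5 + 2*G (k(G) = 2*G - 5 = -5 + 2*G)
(j(b(6, 5), k(5))*6)*h = -5*6*(27/4) = -30*27/4 = -405/2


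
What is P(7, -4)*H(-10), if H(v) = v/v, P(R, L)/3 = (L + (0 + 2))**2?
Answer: 12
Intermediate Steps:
P(R, L) = 3*(2 + L)**2 (P(R, L) = 3*(L + (0 + 2))**2 = 3*(L + 2)**2 = 3*(2 + L)**2)
H(v) = 1
P(7, -4)*H(-10) = (3*(2 - 4)**2)*1 = (3*(-2)**2)*1 = (3*4)*1 = 12*1 = 12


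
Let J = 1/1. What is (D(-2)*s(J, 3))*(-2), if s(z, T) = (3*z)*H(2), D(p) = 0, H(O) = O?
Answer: 0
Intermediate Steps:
J = 1
s(z, T) = 6*z (s(z, T) = (3*z)*2 = 6*z)
(D(-2)*s(J, 3))*(-2) = (0*(6*1))*(-2) = (0*6)*(-2) = 0*(-2) = 0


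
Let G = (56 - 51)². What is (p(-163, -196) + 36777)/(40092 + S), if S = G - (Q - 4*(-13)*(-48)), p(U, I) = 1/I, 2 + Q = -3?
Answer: 7208291/8353128 ≈ 0.86295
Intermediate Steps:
Q = -5 (Q = -2 - 3 = -5)
G = 25 (G = 5² = 25)
S = 2526 (S = 25 - (-5 - 4*(-13)*(-48)) = 25 - (-5 + 52*(-48)) = 25 - (-5 - 2496) = 25 - 1*(-2501) = 25 + 2501 = 2526)
(p(-163, -196) + 36777)/(40092 + S) = (1/(-196) + 36777)/(40092 + 2526) = (-1/196 + 36777)/42618 = (7208291/196)*(1/42618) = 7208291/8353128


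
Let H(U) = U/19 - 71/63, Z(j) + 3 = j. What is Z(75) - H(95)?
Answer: 4292/63 ≈ 68.127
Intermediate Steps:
Z(j) = -3 + j
H(U) = -71/63 + U/19 (H(U) = U*(1/19) - 71*1/63 = U/19 - 71/63 = -71/63 + U/19)
Z(75) - H(95) = (-3 + 75) - (-71/63 + (1/19)*95) = 72 - (-71/63 + 5) = 72 - 1*244/63 = 72 - 244/63 = 4292/63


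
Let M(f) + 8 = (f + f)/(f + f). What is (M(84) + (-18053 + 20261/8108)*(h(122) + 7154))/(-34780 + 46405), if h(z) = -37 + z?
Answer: -1059452775413/94255500 ≈ -11240.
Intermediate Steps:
M(f) = -7 (M(f) = -8 + (f + f)/(f + f) = -8 + (2*f)/((2*f)) = -8 + (2*f)*(1/(2*f)) = -8 + 1 = -7)
(M(84) + (-18053 + 20261/8108)*(h(122) + 7154))/(-34780 + 46405) = (-7 + (-18053 + 20261/8108)*((-37 + 122) + 7154))/(-34780 + 46405) = (-7 + (-18053 + 20261*(1/8108))*(85 + 7154))/11625 = (-7 + (-18053 + 20261/8108)*7239)*(1/11625) = (-7 - 146353463/8108*7239)*(1/11625) = (-7 - 1059452718657/8108)*(1/11625) = -1059452775413/8108*1/11625 = -1059452775413/94255500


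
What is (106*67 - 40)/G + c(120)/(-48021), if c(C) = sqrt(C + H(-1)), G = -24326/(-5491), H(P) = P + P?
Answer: 19388721/12163 - sqrt(118)/48021 ≈ 1594.1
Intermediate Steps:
H(P) = 2*P
G = 24326/5491 (G = -24326*(-1/5491) = 24326/5491 ≈ 4.4302)
c(C) = sqrt(-2 + C) (c(C) = sqrt(C + 2*(-1)) = sqrt(C - 2) = sqrt(-2 + C))
(106*67 - 40)/G + c(120)/(-48021) = (106*67 - 40)/(24326/5491) + sqrt(-2 + 120)/(-48021) = (7102 - 40)*(5491/24326) + sqrt(118)*(-1/48021) = 7062*(5491/24326) - sqrt(118)/48021 = 19388721/12163 - sqrt(118)/48021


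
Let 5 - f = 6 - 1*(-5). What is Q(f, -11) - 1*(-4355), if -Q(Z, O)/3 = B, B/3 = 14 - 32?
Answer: 4517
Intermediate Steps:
B = -54 (B = 3*(14 - 32) = 3*(-18) = -54)
f = -6 (f = 5 - (6 - 1*(-5)) = 5 - (6 + 5) = 5 - 1*11 = 5 - 11 = -6)
Q(Z, O) = 162 (Q(Z, O) = -3*(-54) = 162)
Q(f, -11) - 1*(-4355) = 162 - 1*(-4355) = 162 + 4355 = 4517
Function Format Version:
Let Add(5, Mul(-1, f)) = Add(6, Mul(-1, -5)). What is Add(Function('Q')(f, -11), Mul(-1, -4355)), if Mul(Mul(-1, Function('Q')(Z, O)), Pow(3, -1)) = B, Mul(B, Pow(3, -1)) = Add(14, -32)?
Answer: 4517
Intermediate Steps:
B = -54 (B = Mul(3, Add(14, -32)) = Mul(3, -18) = -54)
f = -6 (f = Add(5, Mul(-1, Add(6, Mul(-1, -5)))) = Add(5, Mul(-1, Add(6, 5))) = Add(5, Mul(-1, 11)) = Add(5, -11) = -6)
Function('Q')(Z, O) = 162 (Function('Q')(Z, O) = Mul(-3, -54) = 162)
Add(Function('Q')(f, -11), Mul(-1, -4355)) = Add(162, Mul(-1, -4355)) = Add(162, 4355) = 4517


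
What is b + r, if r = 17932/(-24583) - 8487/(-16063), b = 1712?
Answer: 675949554253/394876729 ≈ 1711.8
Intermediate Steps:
r = -79405795/394876729 (r = 17932*(-1/24583) - 8487*(-1/16063) = -17932/24583 + 8487/16063 = -79405795/394876729 ≈ -0.20109)
b + r = 1712 - 79405795/394876729 = 675949554253/394876729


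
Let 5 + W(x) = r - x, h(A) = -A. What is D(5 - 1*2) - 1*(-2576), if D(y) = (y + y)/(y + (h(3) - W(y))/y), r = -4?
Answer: 2577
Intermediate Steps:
W(x) = -9 - x (W(x) = -5 + (-4 - x) = -9 - x)
D(y) = 2*y/(y + (6 + y)/y) (D(y) = (y + y)/(y + (-1*3 - (-9 - y))/y) = (2*y)/(y + (-3 + (9 + y))/y) = (2*y)/(y + (6 + y)/y) = 2*y/(y + (6 + y)/y))
D(5 - 1*2) - 1*(-2576) = 2*(5 - 1*2)**2/(6 + (5 - 1*2) + (5 - 1*2)**2) - 1*(-2576) = 2*(5 - 2)**2/(6 + (5 - 2) + (5 - 2)**2) + 2576 = 2*3**2/(6 + 3 + 3**2) + 2576 = 2*9/(6 + 3 + 9) + 2576 = 2*9/18 + 2576 = 2*9*(1/18) + 2576 = 1 + 2576 = 2577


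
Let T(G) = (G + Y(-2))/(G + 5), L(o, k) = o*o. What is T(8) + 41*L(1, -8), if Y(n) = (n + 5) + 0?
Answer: 544/13 ≈ 41.846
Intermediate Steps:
Y(n) = 5 + n (Y(n) = (5 + n) + 0 = 5 + n)
L(o, k) = o²
T(G) = (3 + G)/(5 + G) (T(G) = (G + (5 - 2))/(G + 5) = (G + 3)/(5 + G) = (3 + G)/(5 + G))
T(8) + 41*L(1, -8) = (3 + 8)/(5 + 8) + 41*1² = 11/13 + 41*1 = (1/13)*11 + 41 = 11/13 + 41 = 544/13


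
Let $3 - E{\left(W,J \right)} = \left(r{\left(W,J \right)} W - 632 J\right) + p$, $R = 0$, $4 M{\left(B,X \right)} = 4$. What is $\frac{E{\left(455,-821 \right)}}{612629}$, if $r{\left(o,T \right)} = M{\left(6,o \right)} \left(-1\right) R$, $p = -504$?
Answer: $- \frac{518365}{612629} \approx -0.84613$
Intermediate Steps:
$M{\left(B,X \right)} = 1$ ($M{\left(B,X \right)} = \frac{1}{4} \cdot 4 = 1$)
$r{\left(o,T \right)} = 0$ ($r{\left(o,T \right)} = 1 \left(-1\right) 0 = \left(-1\right) 0 = 0$)
$E{\left(W,J \right)} = 507 + 632 J$ ($E{\left(W,J \right)} = 3 - \left(\left(0 W - 632 J\right) - 504\right) = 3 - \left(\left(0 - 632 J\right) - 504\right) = 3 - \left(- 632 J - 504\right) = 3 - \left(-504 - 632 J\right) = 3 + \left(504 + 632 J\right) = 507 + 632 J$)
$\frac{E{\left(455,-821 \right)}}{612629} = \frac{507 + 632 \left(-821\right)}{612629} = \left(507 - 518872\right) \frac{1}{612629} = \left(-518365\right) \frac{1}{612629} = - \frac{518365}{612629}$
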